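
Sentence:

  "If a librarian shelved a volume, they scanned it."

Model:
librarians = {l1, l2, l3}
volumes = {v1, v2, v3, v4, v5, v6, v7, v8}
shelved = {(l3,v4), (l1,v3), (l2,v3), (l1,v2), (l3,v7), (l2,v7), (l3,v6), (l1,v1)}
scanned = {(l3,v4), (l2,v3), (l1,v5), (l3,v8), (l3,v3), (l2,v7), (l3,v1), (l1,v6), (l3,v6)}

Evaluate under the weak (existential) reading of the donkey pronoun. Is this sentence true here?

False

"it" takes "a volume" as antecedent — a donkey pronoun bound across the clause boundary.
Weak reading: every librarian l with some shelved-volume has at least one shelved-volume v such that scanned(l,v).
Per librarian: l1:✗  l2:✓  l3:✓
l1 has no witness among its shelved-volumes.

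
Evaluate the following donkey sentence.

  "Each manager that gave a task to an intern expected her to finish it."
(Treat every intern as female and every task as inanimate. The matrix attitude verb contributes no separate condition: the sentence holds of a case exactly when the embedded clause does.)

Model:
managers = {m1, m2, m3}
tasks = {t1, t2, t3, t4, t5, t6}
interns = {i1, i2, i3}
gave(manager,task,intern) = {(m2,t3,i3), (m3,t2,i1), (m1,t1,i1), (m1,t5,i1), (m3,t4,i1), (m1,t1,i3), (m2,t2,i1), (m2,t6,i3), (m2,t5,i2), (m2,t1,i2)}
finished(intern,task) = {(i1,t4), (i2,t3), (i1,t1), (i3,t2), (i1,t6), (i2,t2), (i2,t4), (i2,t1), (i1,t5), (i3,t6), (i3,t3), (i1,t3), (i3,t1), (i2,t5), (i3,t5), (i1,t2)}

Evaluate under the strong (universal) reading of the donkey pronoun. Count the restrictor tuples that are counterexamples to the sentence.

"her" takes "an intern" as antecedent and "it" takes "a task"; both are donkey pronouns co-varying with the restrictor.
Strong reading: for every (m,t,i) with gave(m,t,i), finished(i,t).
Restrictor triples: (m1,t1,i1)→finished(i1,t1) ✓  (m1,t1,i3)→finished(i3,t1) ✓  (m1,t5,i1)→finished(i1,t5) ✓  (m2,t1,i2)→finished(i2,t1) ✓  (m2,t2,i1)→finished(i1,t2) ✓  (m2,t3,i3)→finished(i3,t3) ✓  (m2,t5,i2)→finished(i2,t5) ✓  (m2,t6,i3)→finished(i3,t6) ✓  (m3,t2,i1)→finished(i1,t2) ✓  (m3,t4,i1)→finished(i1,t4) ✓
Counterexamples (restrictor triples failing the scope): 0.

0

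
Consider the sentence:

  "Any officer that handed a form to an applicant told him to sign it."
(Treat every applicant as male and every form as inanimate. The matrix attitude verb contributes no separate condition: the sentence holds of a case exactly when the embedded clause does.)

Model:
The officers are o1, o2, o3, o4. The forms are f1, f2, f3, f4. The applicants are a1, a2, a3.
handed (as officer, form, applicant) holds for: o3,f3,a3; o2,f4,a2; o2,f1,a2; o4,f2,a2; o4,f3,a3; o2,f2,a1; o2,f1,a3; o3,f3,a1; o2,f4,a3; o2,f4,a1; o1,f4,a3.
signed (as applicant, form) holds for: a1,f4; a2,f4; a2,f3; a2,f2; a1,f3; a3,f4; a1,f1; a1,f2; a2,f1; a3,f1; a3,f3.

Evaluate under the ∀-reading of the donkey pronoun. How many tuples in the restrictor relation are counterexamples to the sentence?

0

"him" takes "an applicant" as antecedent and "it" takes "a form"; both are donkey pronouns co-varying with the restrictor.
Strong reading: for every (o,f,a) with handed(o,f,a), signed(a,f).
Restrictor triples: (o1,f4,a3)→signed(a3,f4) ✓  (o2,f1,a2)→signed(a2,f1) ✓  (o2,f1,a3)→signed(a3,f1) ✓  (o2,f2,a1)→signed(a1,f2) ✓  (o2,f4,a1)→signed(a1,f4) ✓  (o2,f4,a2)→signed(a2,f4) ✓  (o2,f4,a3)→signed(a3,f4) ✓  (o3,f3,a1)→signed(a1,f3) ✓  (o3,f3,a3)→signed(a3,f3) ✓  (o4,f2,a2)→signed(a2,f2) ✓  (o4,f3,a3)→signed(a3,f3) ✓
Counterexamples (restrictor triples failing the scope): 0.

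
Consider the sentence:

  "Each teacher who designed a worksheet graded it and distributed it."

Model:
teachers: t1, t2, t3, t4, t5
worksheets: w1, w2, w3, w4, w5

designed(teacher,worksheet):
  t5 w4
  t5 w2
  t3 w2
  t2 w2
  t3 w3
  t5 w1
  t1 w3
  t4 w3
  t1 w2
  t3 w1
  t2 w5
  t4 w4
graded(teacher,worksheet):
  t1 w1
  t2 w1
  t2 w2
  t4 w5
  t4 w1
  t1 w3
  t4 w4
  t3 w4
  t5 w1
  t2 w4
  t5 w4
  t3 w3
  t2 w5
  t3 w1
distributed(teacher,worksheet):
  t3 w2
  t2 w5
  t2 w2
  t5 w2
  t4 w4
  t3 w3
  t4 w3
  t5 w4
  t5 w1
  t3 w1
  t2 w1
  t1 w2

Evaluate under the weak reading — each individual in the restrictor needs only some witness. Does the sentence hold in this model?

"it" takes "a worksheet" as antecedent — a donkey pronoun bound across the clause boundary.
Weak reading: every teacher t with some designed-worksheet has at least one designed-worksheet w such that graded(t,w) ∧ distributed(t,w).
Per teacher: t1:✗  t2:✓  t3:✓  t4:✓  t5:✓
t1 has no witness among its designed-worksheets.

False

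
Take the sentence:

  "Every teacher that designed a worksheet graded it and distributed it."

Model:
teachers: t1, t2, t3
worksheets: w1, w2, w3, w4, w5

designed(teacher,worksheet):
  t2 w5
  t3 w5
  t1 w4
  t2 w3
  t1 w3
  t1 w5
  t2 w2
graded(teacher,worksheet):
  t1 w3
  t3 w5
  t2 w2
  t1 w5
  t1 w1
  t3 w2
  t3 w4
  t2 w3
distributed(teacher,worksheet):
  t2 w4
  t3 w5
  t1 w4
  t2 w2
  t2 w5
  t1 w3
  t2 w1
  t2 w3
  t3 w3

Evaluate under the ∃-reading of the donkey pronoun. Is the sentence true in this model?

True

"it" takes "a worksheet" as antecedent — a donkey pronoun bound across the clause boundary.
Weak reading: every teacher t with some designed-worksheet has at least one designed-worksheet w such that graded(t,w) ∧ distributed(t,w).
Per teacher: t1:✓  t2:✓  t3:✓
Every teacher in the restrictor has a witness.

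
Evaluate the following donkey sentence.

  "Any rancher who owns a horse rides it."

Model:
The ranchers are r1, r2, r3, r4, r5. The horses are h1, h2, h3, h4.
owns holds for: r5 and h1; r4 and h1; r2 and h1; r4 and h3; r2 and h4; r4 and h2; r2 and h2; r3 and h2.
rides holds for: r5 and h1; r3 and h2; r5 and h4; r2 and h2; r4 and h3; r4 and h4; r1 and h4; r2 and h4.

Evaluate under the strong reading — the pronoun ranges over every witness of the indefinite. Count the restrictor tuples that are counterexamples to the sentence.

"it" takes "a horse" as antecedent — a donkey pronoun bound across the clause boundary.
Strong reading: for every (r,h) with owns(r,h), rides(r,h).
Restrictor pairs: (r2,h1) ✗  (r2,h2) ✓  (r2,h4) ✓  (r3,h2) ✓  (r4,h1) ✗  (r4,h2) ✗  (r4,h3) ✓  (r5,h1) ✓
Counterexamples (restrictor pairs failing the scope): 3.

3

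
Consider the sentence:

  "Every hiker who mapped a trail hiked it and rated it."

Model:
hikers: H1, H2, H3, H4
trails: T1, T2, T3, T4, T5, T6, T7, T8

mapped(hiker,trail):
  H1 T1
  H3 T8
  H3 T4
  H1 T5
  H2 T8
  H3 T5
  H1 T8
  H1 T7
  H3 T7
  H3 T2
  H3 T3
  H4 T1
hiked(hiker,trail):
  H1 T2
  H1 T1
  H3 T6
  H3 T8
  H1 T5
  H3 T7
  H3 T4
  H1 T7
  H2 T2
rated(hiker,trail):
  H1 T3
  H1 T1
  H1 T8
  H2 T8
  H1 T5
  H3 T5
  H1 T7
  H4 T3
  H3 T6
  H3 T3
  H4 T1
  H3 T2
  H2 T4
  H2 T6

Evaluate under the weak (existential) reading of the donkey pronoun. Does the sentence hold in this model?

False

"it" takes "a trail" as antecedent — a donkey pronoun bound across the clause boundary.
Weak reading: every hiker h with some mapped-trail has at least one mapped-trail t such that hiked(h,t) ∧ rated(h,t).
Per hiker: H1:✓  H2:✗  H3:✗  H4:✗
H2 has no witness among its mapped-trails.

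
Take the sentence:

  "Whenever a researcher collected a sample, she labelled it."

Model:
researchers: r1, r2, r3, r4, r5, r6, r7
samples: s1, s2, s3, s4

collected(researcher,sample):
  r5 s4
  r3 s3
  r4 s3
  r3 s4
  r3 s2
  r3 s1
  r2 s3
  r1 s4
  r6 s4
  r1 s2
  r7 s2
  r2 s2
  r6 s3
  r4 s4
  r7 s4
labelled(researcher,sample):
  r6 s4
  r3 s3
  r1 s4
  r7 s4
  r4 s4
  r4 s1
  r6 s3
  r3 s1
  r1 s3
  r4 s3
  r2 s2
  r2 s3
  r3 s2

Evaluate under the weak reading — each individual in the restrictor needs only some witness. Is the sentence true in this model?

"it" takes "a sample" as antecedent — a donkey pronoun bound across the clause boundary.
Weak reading: every researcher r with some collected-sample has at least one collected-sample s such that labelled(r,s).
Per researcher: r1:✓  r2:✓  r3:✓  r4:✓  r5:✗  r6:✓  r7:✓
r5 has no witness among its collected-samples.

False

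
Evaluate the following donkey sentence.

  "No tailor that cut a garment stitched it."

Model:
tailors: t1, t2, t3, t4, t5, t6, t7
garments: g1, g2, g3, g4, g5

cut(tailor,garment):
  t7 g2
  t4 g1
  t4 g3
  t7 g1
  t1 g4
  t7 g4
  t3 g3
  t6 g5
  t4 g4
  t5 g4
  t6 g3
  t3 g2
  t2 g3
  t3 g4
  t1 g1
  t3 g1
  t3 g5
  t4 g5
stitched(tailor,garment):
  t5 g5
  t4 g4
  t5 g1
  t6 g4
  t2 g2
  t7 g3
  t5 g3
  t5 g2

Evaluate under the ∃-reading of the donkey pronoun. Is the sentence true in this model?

"it" takes "a garment" as antecedent — a donkey pronoun bound across the clause boundary.
Truth condition: for no (t,g) with cut(t,g) does stitched(t,g) hold.
Restrictor pairs — does the scope hold? (t1,g1):fails  (t1,g4):fails  (t2,g3):fails  (t3,g1):fails  (t3,g2):fails  (t3,g3):fails  (t3,g4):fails  (t3,g5):fails  (t4,g1):fails  (t4,g3):fails  (t4,g4):holds  (t4,g5):fails  (t5,g4):fails  (t6,g3):fails  (t6,g5):fails  (t7,g1):fails  (t7,g2):fails  (t7,g4):fails
Scope holds for 1 pair(s), so the sentence is false.

False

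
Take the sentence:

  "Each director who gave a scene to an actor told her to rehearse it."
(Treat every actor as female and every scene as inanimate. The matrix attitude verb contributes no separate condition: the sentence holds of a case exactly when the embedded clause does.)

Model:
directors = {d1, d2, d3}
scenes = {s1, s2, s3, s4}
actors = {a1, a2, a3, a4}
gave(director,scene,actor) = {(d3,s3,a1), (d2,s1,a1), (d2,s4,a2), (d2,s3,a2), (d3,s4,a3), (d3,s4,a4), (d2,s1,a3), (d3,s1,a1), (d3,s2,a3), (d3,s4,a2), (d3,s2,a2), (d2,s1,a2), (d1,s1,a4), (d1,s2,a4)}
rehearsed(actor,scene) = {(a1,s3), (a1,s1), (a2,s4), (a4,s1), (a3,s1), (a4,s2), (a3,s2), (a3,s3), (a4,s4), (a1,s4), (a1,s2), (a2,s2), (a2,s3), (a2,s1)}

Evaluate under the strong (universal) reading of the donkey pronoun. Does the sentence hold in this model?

False

"her" takes "an actor" as antecedent and "it" takes "a scene"; both are donkey pronouns co-varying with the restrictor.
Strong reading: for every (d,s,a) with gave(d,s,a), rehearsed(a,s).
Restrictor triples: (d1,s1,a4)→rehearsed(a4,s1) ✓  (d1,s2,a4)→rehearsed(a4,s2) ✓  (d2,s1,a1)→rehearsed(a1,s1) ✓  (d2,s1,a2)→rehearsed(a2,s1) ✓  (d2,s1,a3)→rehearsed(a3,s1) ✓  (d2,s3,a2)→rehearsed(a2,s3) ✓  (d2,s4,a2)→rehearsed(a2,s4) ✓  (d3,s1,a1)→rehearsed(a1,s1) ✓  (d3,s2,a2)→rehearsed(a2,s2) ✓  (d3,s2,a3)→rehearsed(a3,s2) ✓  (d3,s3,a1)→rehearsed(a1,s3) ✓  (d3,s4,a2)→rehearsed(a2,s4) ✓  (d3,s4,a3)→rehearsed(a3,s4) ✗  (d3,s4,a4)→rehearsed(a4,s4) ✓
Counterexample: (d3,s4,a3) — rehearsed(a3,s4) does not hold.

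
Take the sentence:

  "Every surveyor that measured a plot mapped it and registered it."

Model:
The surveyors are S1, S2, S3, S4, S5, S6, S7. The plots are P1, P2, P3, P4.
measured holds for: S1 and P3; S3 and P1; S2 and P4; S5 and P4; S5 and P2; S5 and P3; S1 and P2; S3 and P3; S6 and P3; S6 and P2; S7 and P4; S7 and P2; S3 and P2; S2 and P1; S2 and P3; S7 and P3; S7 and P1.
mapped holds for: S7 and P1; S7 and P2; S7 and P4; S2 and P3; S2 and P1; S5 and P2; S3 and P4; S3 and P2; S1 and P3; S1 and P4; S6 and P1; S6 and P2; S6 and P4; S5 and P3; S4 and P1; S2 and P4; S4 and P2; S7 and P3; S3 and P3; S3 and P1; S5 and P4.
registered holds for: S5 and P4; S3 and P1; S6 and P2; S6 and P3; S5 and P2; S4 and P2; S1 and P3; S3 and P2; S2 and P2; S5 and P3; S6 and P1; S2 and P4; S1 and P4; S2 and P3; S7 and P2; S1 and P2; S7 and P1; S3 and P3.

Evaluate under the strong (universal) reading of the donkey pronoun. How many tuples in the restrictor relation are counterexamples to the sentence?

5

"it" takes "a plot" as antecedent — a donkey pronoun bound across the clause boundary.
Strong reading: for every (s,p) with measured(s,p), mapped(s,p) ∧ registered(s,p).
Restrictor pairs: (S1,P2) ✗  (S1,P3) ✓  (S2,P1) ✗  (S2,P3) ✓  (S2,P4) ✓  (S3,P1) ✓  (S3,P2) ✓  (S3,P3) ✓  (S5,P2) ✓  (S5,P3) ✓  (S5,P4) ✓  (S6,P2) ✓  (S6,P3) ✗  (S7,P1) ✓  (S7,P2) ✓  (S7,P3) ✗  (S7,P4) ✗
Counterexamples (restrictor pairs failing the scope): 5.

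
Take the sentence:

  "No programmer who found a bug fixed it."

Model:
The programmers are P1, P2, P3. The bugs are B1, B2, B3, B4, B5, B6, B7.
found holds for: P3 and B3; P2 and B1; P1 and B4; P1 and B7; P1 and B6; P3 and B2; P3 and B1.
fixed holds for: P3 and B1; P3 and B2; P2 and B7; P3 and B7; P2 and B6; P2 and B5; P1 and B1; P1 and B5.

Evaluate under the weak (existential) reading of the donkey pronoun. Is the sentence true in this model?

False

"it" takes "a bug" as antecedent — a donkey pronoun bound across the clause boundary.
Truth condition: for no (p,b) with found(p,b) does fixed(p,b) hold.
Restrictor pairs — does the scope hold? (P1,B4):fails  (P1,B6):fails  (P1,B7):fails  (P2,B1):fails  (P3,B1):holds  (P3,B2):holds  (P3,B3):fails
Scope holds for 2 pair(s), so the sentence is false.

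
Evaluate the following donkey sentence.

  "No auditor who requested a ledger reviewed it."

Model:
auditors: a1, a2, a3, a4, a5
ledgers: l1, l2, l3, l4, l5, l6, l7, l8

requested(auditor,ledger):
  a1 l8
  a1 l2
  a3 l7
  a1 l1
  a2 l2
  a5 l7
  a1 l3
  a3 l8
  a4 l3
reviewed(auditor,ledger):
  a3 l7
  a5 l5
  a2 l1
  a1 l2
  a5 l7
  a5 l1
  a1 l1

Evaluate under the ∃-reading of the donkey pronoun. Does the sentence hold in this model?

"it" takes "a ledger" as antecedent — a donkey pronoun bound across the clause boundary.
Truth condition: for no (a,l) with requested(a,l) does reviewed(a,l) hold.
Restrictor pairs — does the scope hold? (a1,l1):holds  (a1,l2):holds  (a1,l3):fails  (a1,l8):fails  (a2,l2):fails  (a3,l7):holds  (a3,l8):fails  (a4,l3):fails  (a5,l7):holds
Scope holds for 4 pair(s), so the sentence is false.

False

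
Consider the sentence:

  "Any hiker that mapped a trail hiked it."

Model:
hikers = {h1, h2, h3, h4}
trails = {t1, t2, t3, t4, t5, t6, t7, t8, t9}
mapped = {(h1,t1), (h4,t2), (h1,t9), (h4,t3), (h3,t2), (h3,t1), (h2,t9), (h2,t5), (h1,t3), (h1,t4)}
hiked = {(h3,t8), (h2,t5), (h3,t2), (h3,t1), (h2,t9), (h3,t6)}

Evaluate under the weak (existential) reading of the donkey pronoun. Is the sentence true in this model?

"it" takes "a trail" as antecedent — a donkey pronoun bound across the clause boundary.
Weak reading: every hiker h with some mapped-trail has at least one mapped-trail t such that hiked(h,t).
Per hiker: h1:✗  h2:✓  h3:✓  h4:✗
h1 has no witness among its mapped-trails.

False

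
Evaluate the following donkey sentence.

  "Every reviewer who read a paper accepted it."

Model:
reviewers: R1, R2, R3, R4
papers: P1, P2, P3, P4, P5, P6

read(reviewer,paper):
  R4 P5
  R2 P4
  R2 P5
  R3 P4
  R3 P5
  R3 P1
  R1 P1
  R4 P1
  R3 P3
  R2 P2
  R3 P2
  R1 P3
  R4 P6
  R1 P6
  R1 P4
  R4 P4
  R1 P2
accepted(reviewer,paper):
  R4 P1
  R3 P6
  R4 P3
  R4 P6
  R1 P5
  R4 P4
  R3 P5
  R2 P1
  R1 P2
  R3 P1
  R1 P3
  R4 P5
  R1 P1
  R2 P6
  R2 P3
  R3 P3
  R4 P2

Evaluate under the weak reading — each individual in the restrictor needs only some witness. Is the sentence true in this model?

"it" takes "a paper" as antecedent — a donkey pronoun bound across the clause boundary.
Weak reading: every reviewer r with some read-paper has at least one read-paper p such that accepted(r,p).
Per reviewer: R1:✓  R2:✗  R3:✓  R4:✓
R2 has no witness among its read-papers.

False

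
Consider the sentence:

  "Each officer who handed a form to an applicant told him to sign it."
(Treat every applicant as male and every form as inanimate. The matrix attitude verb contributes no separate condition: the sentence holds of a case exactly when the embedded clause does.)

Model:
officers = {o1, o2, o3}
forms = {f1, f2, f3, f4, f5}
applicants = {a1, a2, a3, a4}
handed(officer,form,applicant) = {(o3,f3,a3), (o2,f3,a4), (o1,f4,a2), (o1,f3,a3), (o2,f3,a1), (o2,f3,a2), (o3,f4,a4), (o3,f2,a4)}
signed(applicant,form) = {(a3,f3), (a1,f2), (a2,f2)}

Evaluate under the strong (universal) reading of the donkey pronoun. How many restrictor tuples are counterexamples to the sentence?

6

"him" takes "an applicant" as antecedent and "it" takes "a form"; both are donkey pronouns co-varying with the restrictor.
Strong reading: for every (o,f,a) with handed(o,f,a), signed(a,f).
Restrictor triples: (o1,f3,a3)→signed(a3,f3) ✓  (o1,f4,a2)→signed(a2,f4) ✗  (o2,f3,a1)→signed(a1,f3) ✗  (o2,f3,a2)→signed(a2,f3) ✗  (o2,f3,a4)→signed(a4,f3) ✗  (o3,f2,a4)→signed(a4,f2) ✗  (o3,f3,a3)→signed(a3,f3) ✓  (o3,f4,a4)→signed(a4,f4) ✗
Counterexamples (restrictor triples failing the scope): 6.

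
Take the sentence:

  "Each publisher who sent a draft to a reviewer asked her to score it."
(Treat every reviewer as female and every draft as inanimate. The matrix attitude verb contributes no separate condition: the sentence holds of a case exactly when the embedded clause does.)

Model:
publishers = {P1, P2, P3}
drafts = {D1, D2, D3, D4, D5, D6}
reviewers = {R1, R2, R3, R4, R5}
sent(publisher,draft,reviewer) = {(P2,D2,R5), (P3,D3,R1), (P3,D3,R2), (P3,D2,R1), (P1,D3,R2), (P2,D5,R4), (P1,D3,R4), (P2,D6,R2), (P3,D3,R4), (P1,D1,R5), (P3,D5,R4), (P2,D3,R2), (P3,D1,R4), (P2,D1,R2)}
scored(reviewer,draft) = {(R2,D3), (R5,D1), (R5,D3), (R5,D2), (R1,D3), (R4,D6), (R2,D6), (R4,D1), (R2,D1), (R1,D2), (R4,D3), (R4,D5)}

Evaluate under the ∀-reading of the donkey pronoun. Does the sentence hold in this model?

True

"her" takes "a reviewer" as antecedent and "it" takes "a draft"; both are donkey pronouns co-varying with the restrictor.
Strong reading: for every (p,d,r) with sent(p,d,r), scored(r,d).
Restrictor triples: (P1,D1,R5)→scored(R5,D1) ✓  (P1,D3,R2)→scored(R2,D3) ✓  (P1,D3,R4)→scored(R4,D3) ✓  (P2,D1,R2)→scored(R2,D1) ✓  (P2,D2,R5)→scored(R5,D2) ✓  (P2,D3,R2)→scored(R2,D3) ✓  (P2,D5,R4)→scored(R4,D5) ✓  (P2,D6,R2)→scored(R2,D6) ✓  (P3,D1,R4)→scored(R4,D1) ✓  (P3,D2,R1)→scored(R1,D2) ✓  (P3,D3,R1)→scored(R1,D3) ✓  (P3,D3,R2)→scored(R2,D3) ✓  (P3,D3,R4)→scored(R4,D3) ✓  (P3,D5,R4)→scored(R4,D5) ✓
Every restrictor triple satisfies the scope.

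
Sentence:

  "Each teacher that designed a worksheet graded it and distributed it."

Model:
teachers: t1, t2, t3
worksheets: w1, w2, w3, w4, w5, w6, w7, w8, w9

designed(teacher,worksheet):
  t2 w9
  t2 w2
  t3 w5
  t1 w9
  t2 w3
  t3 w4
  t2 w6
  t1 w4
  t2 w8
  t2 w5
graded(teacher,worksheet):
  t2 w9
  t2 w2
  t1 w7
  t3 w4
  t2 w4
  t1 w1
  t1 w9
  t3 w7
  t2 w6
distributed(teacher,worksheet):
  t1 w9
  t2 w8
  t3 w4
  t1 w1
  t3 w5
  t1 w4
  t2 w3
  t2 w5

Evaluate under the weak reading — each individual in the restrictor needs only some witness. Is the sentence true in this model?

False

"it" takes "a worksheet" as antecedent — a donkey pronoun bound across the clause boundary.
Weak reading: every teacher t with some designed-worksheet has at least one designed-worksheet w such that graded(t,w) ∧ distributed(t,w).
Per teacher: t1:✓  t2:✗  t3:✓
t2 has no witness among its designed-worksheets.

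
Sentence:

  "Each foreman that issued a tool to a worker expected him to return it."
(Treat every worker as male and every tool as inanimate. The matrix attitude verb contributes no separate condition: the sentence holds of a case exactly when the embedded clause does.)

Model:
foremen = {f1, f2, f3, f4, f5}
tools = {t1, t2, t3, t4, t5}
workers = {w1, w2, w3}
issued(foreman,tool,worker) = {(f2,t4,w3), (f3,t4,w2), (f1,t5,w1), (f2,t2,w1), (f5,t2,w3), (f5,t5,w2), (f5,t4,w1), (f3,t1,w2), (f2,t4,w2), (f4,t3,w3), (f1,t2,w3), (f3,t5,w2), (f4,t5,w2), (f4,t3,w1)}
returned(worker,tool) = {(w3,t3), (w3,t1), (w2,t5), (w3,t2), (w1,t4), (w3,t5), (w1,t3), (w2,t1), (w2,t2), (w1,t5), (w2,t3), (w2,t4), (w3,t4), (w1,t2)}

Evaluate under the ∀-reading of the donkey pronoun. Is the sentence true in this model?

"him" takes "a worker" as antecedent and "it" takes "a tool"; both are donkey pronouns co-varying with the restrictor.
Strong reading: for every (f,t,w) with issued(f,t,w), returned(w,t).
Restrictor triples: (f1,t2,w3)→returned(w3,t2) ✓  (f1,t5,w1)→returned(w1,t5) ✓  (f2,t2,w1)→returned(w1,t2) ✓  (f2,t4,w2)→returned(w2,t4) ✓  (f2,t4,w3)→returned(w3,t4) ✓  (f3,t1,w2)→returned(w2,t1) ✓  (f3,t4,w2)→returned(w2,t4) ✓  (f3,t5,w2)→returned(w2,t5) ✓  (f4,t3,w1)→returned(w1,t3) ✓  (f4,t3,w3)→returned(w3,t3) ✓  (f4,t5,w2)→returned(w2,t5) ✓  (f5,t2,w3)→returned(w3,t2) ✓  (f5,t4,w1)→returned(w1,t4) ✓  (f5,t5,w2)→returned(w2,t5) ✓
Every restrictor triple satisfies the scope.

True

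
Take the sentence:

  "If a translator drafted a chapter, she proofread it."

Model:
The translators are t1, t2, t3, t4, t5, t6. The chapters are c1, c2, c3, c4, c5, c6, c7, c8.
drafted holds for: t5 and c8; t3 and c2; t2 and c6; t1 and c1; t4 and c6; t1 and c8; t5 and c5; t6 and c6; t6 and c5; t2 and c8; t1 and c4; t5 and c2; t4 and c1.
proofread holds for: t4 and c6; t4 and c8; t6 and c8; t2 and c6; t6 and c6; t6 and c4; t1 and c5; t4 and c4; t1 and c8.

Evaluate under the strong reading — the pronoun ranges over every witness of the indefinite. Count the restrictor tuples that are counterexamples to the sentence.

9

"it" takes "a chapter" as antecedent — a donkey pronoun bound across the clause boundary.
Strong reading: for every (t,c) with drafted(t,c), proofread(t,c).
Restrictor pairs: (t1,c1) ✗  (t1,c4) ✗  (t1,c8) ✓  (t2,c6) ✓  (t2,c8) ✗  (t3,c2) ✗  (t4,c1) ✗  (t4,c6) ✓  (t5,c2) ✗  (t5,c5) ✗  (t5,c8) ✗  (t6,c5) ✗  (t6,c6) ✓
Counterexamples (restrictor pairs failing the scope): 9.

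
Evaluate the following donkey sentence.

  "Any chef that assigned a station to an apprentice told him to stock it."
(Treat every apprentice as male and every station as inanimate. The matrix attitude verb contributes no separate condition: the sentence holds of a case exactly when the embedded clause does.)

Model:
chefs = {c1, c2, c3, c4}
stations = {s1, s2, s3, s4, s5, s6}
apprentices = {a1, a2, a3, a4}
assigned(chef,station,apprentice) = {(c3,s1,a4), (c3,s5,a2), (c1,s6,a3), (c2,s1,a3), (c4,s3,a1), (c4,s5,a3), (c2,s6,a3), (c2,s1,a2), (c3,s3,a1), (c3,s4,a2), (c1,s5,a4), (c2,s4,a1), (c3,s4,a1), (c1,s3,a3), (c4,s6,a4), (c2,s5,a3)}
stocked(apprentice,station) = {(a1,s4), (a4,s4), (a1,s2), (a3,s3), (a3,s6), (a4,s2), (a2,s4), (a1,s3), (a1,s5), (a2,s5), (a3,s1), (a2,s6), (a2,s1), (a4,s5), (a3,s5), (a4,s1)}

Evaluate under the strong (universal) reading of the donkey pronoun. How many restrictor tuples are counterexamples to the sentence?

1

"him" takes "an apprentice" as antecedent and "it" takes "a station"; both are donkey pronouns co-varying with the restrictor.
Strong reading: for every (c,s,a) with assigned(c,s,a), stocked(a,s).
Restrictor triples: (c1,s3,a3)→stocked(a3,s3) ✓  (c1,s5,a4)→stocked(a4,s5) ✓  (c1,s6,a3)→stocked(a3,s6) ✓  (c2,s1,a2)→stocked(a2,s1) ✓  (c2,s1,a3)→stocked(a3,s1) ✓  (c2,s4,a1)→stocked(a1,s4) ✓  (c2,s5,a3)→stocked(a3,s5) ✓  (c2,s6,a3)→stocked(a3,s6) ✓  (c3,s1,a4)→stocked(a4,s1) ✓  (c3,s3,a1)→stocked(a1,s3) ✓  (c3,s4,a1)→stocked(a1,s4) ✓  (c3,s4,a2)→stocked(a2,s4) ✓  (c3,s5,a2)→stocked(a2,s5) ✓  (c4,s3,a1)→stocked(a1,s3) ✓  (c4,s5,a3)→stocked(a3,s5) ✓  (c4,s6,a4)→stocked(a4,s6) ✗
Counterexamples (restrictor triples failing the scope): 1.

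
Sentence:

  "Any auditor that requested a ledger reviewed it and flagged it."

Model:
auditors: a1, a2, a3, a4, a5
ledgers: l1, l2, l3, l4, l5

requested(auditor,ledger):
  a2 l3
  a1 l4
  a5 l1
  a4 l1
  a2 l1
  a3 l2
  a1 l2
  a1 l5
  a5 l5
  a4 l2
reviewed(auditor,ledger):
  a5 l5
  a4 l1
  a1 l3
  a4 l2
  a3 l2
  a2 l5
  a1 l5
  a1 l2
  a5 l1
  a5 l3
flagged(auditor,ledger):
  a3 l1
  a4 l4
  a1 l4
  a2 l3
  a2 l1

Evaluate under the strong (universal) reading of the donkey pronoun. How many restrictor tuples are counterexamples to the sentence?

"it" takes "a ledger" as antecedent — a donkey pronoun bound across the clause boundary.
Strong reading: for every (a,l) with requested(a,l), reviewed(a,l) ∧ flagged(a,l).
Restrictor pairs: (a1,l2) ✗  (a1,l4) ✗  (a1,l5) ✗  (a2,l1) ✗  (a2,l3) ✗  (a3,l2) ✗  (a4,l1) ✗  (a4,l2) ✗  (a5,l1) ✗  (a5,l5) ✗
Counterexamples (restrictor pairs failing the scope): 10.

10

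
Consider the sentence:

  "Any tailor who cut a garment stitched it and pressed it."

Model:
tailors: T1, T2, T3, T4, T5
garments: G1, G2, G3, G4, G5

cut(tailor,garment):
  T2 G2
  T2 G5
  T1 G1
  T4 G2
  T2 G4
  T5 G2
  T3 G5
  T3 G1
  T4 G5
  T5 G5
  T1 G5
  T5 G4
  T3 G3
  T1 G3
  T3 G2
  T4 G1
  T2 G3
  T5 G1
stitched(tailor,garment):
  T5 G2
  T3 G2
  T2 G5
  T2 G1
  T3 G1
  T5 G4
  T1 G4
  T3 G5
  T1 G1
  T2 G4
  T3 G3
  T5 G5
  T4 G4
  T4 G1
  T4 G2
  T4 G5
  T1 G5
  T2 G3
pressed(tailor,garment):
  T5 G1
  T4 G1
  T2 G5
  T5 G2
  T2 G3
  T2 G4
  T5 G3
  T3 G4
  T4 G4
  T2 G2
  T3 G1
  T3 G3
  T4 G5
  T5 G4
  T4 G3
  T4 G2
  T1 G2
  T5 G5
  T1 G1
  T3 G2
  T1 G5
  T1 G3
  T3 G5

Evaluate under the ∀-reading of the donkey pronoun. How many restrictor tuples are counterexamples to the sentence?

3

"it" takes "a garment" as antecedent — a donkey pronoun bound across the clause boundary.
Strong reading: for every (t,g) with cut(t,g), stitched(t,g) ∧ pressed(t,g).
Restrictor pairs: (T1,G1) ✓  (T1,G3) ✗  (T1,G5) ✓  (T2,G2) ✗  (T2,G3) ✓  (T2,G4) ✓  (T2,G5) ✓  (T3,G1) ✓  (T3,G2) ✓  (T3,G3) ✓  (T3,G5) ✓  (T4,G1) ✓  (T4,G2) ✓  (T4,G5) ✓  (T5,G1) ✗  (T5,G2) ✓  (T5,G4) ✓  (T5,G5) ✓
Counterexamples (restrictor pairs failing the scope): 3.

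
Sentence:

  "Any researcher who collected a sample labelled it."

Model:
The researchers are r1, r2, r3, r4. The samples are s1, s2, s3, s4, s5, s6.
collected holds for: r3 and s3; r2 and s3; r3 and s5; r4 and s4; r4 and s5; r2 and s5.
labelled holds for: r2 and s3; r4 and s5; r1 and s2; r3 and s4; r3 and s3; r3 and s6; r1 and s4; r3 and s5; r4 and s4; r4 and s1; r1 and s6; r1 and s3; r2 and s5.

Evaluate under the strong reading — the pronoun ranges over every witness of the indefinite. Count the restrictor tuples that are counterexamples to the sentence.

"it" takes "a sample" as antecedent — a donkey pronoun bound across the clause boundary.
Strong reading: for every (r,s) with collected(r,s), labelled(r,s).
Restrictor pairs: (r2,s3) ✓  (r2,s5) ✓  (r3,s3) ✓  (r3,s5) ✓  (r4,s4) ✓  (r4,s5) ✓
Counterexamples (restrictor pairs failing the scope): 0.

0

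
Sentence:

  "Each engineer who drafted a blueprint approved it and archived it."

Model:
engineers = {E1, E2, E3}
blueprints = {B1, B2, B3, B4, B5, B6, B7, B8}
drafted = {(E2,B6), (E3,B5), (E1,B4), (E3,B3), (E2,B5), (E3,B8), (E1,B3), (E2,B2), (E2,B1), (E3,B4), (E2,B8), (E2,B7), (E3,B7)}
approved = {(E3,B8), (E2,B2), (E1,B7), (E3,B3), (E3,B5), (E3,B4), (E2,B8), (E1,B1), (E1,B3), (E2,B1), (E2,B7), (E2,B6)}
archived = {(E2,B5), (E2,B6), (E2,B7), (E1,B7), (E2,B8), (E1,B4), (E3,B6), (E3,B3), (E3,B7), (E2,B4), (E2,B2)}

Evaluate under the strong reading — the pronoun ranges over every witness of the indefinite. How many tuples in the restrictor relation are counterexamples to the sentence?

8

"it" takes "a blueprint" as antecedent — a donkey pronoun bound across the clause boundary.
Strong reading: for every (e,b) with drafted(e,b), approved(e,b) ∧ archived(e,b).
Restrictor pairs: (E1,B3) ✗  (E1,B4) ✗  (E2,B1) ✗  (E2,B2) ✓  (E2,B5) ✗  (E2,B6) ✓  (E2,B7) ✓  (E2,B8) ✓  (E3,B3) ✓  (E3,B4) ✗  (E3,B5) ✗  (E3,B7) ✗  (E3,B8) ✗
Counterexamples (restrictor pairs failing the scope): 8.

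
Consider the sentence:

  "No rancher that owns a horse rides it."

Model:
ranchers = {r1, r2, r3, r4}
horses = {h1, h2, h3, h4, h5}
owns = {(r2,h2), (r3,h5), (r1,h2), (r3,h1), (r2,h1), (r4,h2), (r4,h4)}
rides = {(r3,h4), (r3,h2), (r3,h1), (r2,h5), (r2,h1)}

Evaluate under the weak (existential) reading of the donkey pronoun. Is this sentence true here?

"it" takes "a horse" as antecedent — a donkey pronoun bound across the clause boundary.
Truth condition: for no (r,h) with owns(r,h) does rides(r,h) hold.
Restrictor pairs — does the scope hold? (r1,h2):fails  (r2,h1):holds  (r2,h2):fails  (r3,h1):holds  (r3,h5):fails  (r4,h2):fails  (r4,h4):fails
Scope holds for 2 pair(s), so the sentence is false.

False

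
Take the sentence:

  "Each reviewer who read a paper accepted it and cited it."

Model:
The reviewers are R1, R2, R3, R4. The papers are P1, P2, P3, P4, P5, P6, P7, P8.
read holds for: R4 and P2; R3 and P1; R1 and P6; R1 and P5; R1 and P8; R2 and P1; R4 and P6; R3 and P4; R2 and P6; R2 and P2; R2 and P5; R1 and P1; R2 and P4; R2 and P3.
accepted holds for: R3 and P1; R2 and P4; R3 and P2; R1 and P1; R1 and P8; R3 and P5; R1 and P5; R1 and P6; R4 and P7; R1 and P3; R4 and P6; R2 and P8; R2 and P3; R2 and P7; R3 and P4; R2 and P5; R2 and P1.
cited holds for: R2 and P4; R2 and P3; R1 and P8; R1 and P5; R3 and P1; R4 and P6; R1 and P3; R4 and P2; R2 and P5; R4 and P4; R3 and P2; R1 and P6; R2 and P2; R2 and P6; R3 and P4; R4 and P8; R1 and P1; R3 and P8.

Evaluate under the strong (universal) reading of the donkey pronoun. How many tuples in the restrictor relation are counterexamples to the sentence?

4

"it" takes "a paper" as antecedent — a donkey pronoun bound across the clause boundary.
Strong reading: for every (r,p) with read(r,p), accepted(r,p) ∧ cited(r,p).
Restrictor pairs: (R1,P1) ✓  (R1,P5) ✓  (R1,P6) ✓  (R1,P8) ✓  (R2,P1) ✗  (R2,P2) ✗  (R2,P3) ✓  (R2,P4) ✓  (R2,P5) ✓  (R2,P6) ✗  (R3,P1) ✓  (R3,P4) ✓  (R4,P2) ✗  (R4,P6) ✓
Counterexamples (restrictor pairs failing the scope): 4.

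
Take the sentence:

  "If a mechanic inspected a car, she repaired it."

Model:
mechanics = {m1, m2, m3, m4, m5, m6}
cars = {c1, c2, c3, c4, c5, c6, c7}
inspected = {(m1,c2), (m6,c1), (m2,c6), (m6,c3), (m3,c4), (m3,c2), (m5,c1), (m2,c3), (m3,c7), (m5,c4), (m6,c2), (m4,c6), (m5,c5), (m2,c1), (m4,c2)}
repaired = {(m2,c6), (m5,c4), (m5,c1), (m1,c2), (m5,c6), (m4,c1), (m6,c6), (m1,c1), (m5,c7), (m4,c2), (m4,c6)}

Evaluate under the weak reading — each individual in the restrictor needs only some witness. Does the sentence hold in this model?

False

"it" takes "a car" as antecedent — a donkey pronoun bound across the clause boundary.
Weak reading: every mechanic m with some inspected-car has at least one inspected-car c such that repaired(m,c).
Per mechanic: m1:✓  m2:✓  m3:✗  m4:✓  m5:✓  m6:✗
m3 has no witness among its inspected-cars.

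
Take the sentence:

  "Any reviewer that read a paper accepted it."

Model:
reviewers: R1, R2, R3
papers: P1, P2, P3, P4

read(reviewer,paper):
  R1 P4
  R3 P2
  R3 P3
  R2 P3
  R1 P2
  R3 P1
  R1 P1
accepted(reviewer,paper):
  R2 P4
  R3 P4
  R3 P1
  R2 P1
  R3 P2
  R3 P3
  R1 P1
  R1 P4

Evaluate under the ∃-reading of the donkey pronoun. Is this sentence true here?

"it" takes "a paper" as antecedent — a donkey pronoun bound across the clause boundary.
Weak reading: every reviewer r with some read-paper has at least one read-paper p such that accepted(r,p).
Per reviewer: R1:✓  R2:✗  R3:✓
R2 has no witness among its read-papers.

False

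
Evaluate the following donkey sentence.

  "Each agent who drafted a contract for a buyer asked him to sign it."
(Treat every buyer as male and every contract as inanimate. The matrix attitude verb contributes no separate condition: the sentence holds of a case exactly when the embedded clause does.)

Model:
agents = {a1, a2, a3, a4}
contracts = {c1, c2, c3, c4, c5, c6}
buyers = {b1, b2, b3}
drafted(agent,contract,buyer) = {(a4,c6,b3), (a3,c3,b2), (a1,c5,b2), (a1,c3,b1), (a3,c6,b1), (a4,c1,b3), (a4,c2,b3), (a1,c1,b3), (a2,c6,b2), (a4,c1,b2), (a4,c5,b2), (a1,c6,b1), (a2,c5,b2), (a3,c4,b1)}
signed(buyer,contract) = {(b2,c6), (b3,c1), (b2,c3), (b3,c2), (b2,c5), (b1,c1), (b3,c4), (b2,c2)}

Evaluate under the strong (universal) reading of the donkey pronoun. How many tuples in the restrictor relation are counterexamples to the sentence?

6

"him" takes "a buyer" as antecedent and "it" takes "a contract"; both are donkey pronouns co-varying with the restrictor.
Strong reading: for every (a,c,b) with drafted(a,c,b), signed(b,c).
Restrictor triples: (a1,c1,b3)→signed(b3,c1) ✓  (a1,c3,b1)→signed(b1,c3) ✗  (a1,c5,b2)→signed(b2,c5) ✓  (a1,c6,b1)→signed(b1,c6) ✗  (a2,c5,b2)→signed(b2,c5) ✓  (a2,c6,b2)→signed(b2,c6) ✓  (a3,c3,b2)→signed(b2,c3) ✓  (a3,c4,b1)→signed(b1,c4) ✗  (a3,c6,b1)→signed(b1,c6) ✗  (a4,c1,b2)→signed(b2,c1) ✗  (a4,c1,b3)→signed(b3,c1) ✓  (a4,c2,b3)→signed(b3,c2) ✓  (a4,c5,b2)→signed(b2,c5) ✓  (a4,c6,b3)→signed(b3,c6) ✗
Counterexamples (restrictor triples failing the scope): 6.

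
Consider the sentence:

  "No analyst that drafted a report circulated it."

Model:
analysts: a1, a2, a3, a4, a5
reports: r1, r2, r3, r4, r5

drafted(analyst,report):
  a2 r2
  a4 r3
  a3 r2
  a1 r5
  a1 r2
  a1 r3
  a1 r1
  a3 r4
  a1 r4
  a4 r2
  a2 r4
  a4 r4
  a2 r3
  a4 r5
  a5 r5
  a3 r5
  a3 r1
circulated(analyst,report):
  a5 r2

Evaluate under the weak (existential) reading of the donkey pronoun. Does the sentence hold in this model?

"it" takes "a report" as antecedent — a donkey pronoun bound across the clause boundary.
Truth condition: for no (a,r) with drafted(a,r) does circulated(a,r) hold.
Restrictor pairs — does the scope hold? (a1,r1):fails  (a1,r2):fails  (a1,r3):fails  (a1,r4):fails  (a1,r5):fails  (a2,r2):fails  (a2,r3):fails  (a2,r4):fails  (a3,r1):fails  (a3,r2):fails  (a3,r4):fails  (a3,r5):fails  (a4,r2):fails  (a4,r3):fails  (a4,r4):fails  (a4,r5):fails  (a5,r5):fails
Scope holds for no restrictor pair, so the sentence is true.

True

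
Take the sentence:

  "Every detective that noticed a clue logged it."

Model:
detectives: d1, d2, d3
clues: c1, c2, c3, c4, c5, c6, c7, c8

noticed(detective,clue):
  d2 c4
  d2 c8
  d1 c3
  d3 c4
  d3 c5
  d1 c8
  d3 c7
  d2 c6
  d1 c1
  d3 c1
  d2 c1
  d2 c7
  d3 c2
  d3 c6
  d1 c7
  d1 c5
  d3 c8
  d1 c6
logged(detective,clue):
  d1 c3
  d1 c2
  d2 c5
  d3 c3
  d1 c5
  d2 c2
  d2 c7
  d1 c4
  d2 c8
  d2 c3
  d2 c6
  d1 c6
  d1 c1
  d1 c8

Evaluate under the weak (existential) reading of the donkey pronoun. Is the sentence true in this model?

"it" takes "a clue" as antecedent — a donkey pronoun bound across the clause boundary.
Weak reading: every detective d with some noticed-clue has at least one noticed-clue c such that logged(d,c).
Per detective: d1:✓  d2:✓  d3:✗
d3 has no witness among its noticed-clues.

False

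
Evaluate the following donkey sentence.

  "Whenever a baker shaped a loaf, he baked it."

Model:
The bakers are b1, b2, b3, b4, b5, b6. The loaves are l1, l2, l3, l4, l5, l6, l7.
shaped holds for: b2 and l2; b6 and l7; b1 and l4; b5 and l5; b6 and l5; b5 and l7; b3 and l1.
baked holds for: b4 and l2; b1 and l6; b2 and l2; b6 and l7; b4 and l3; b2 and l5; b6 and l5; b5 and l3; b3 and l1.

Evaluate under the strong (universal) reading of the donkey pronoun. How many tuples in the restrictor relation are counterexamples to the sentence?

3

"it" takes "a loaf" as antecedent — a donkey pronoun bound across the clause boundary.
Strong reading: for every (b,l) with shaped(b,l), baked(b,l).
Restrictor pairs: (b1,l4) ✗  (b2,l2) ✓  (b3,l1) ✓  (b5,l5) ✗  (b5,l7) ✗  (b6,l5) ✓  (b6,l7) ✓
Counterexamples (restrictor pairs failing the scope): 3.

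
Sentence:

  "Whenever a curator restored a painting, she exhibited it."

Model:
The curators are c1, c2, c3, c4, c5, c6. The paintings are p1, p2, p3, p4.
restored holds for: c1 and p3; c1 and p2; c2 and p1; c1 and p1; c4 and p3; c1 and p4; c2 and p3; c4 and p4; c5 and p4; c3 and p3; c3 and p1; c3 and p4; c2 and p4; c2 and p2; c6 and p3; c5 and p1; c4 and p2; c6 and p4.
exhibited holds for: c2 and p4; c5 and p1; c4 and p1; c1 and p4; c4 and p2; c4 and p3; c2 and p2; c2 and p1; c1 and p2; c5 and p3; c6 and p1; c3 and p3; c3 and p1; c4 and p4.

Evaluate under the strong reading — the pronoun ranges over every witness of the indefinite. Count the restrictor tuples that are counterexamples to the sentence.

7

"it" takes "a painting" as antecedent — a donkey pronoun bound across the clause boundary.
Strong reading: for every (c,p) with restored(c,p), exhibited(c,p).
Restrictor pairs: (c1,p1) ✗  (c1,p2) ✓  (c1,p3) ✗  (c1,p4) ✓  (c2,p1) ✓  (c2,p2) ✓  (c2,p3) ✗  (c2,p4) ✓  (c3,p1) ✓  (c3,p3) ✓  (c3,p4) ✗  (c4,p2) ✓  (c4,p3) ✓  (c4,p4) ✓  (c5,p1) ✓  (c5,p4) ✗  (c6,p3) ✗  (c6,p4) ✗
Counterexamples (restrictor pairs failing the scope): 7.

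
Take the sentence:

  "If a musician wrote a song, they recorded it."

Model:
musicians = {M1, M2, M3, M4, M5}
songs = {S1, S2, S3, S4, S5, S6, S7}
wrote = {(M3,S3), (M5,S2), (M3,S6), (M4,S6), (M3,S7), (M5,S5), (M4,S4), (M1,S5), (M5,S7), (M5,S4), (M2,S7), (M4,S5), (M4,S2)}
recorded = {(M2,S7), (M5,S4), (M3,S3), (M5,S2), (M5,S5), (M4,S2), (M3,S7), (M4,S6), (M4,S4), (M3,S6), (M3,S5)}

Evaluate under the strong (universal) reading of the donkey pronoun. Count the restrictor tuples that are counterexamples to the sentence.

3

"it" takes "a song" as antecedent — a donkey pronoun bound across the clause boundary.
Strong reading: for every (m,s) with wrote(m,s), recorded(m,s).
Restrictor pairs: (M1,S5) ✗  (M2,S7) ✓  (M3,S3) ✓  (M3,S6) ✓  (M3,S7) ✓  (M4,S2) ✓  (M4,S4) ✓  (M4,S5) ✗  (M4,S6) ✓  (M5,S2) ✓  (M5,S4) ✓  (M5,S5) ✓  (M5,S7) ✗
Counterexamples (restrictor pairs failing the scope): 3.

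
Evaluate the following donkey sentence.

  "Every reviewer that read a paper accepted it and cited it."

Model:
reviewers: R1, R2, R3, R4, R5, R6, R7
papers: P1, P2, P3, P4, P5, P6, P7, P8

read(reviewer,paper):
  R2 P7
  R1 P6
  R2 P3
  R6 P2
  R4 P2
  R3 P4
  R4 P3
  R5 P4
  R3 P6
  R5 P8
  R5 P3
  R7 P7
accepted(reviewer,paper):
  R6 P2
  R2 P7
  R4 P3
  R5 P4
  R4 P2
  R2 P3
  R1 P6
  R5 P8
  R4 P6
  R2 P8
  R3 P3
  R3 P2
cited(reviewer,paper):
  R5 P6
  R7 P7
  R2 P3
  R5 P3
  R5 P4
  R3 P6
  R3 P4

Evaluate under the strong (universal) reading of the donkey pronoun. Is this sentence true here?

False

"it" takes "a paper" as antecedent — a donkey pronoun bound across the clause boundary.
Strong reading: for every (r,p) with read(r,p), accepted(r,p) ∧ cited(r,p).
Restrictor pairs: (R1,P6) ✗  (R2,P3) ✓  (R2,P7) ✗  (R3,P4) ✗  (R3,P6) ✗  (R4,P2) ✗  (R4,P3) ✗  (R5,P3) ✗  (R5,P4) ✓  (R5,P8) ✗  (R6,P2) ✗  (R7,P7) ✗
Counterexample: (R1,P6) is in read but fails the scope.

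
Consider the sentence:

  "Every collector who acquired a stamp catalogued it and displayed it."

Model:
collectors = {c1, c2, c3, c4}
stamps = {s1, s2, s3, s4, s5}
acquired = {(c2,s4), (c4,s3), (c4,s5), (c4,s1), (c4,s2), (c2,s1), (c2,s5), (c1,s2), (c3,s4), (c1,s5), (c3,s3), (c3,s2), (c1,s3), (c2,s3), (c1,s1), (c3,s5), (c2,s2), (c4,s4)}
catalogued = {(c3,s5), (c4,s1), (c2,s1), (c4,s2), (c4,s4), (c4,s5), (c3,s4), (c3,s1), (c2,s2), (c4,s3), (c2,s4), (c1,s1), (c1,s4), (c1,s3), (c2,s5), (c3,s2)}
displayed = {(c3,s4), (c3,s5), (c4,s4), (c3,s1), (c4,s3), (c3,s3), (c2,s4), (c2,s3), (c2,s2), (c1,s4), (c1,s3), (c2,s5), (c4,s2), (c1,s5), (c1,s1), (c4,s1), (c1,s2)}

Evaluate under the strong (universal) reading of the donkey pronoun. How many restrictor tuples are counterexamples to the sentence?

7

"it" takes "a stamp" as antecedent — a donkey pronoun bound across the clause boundary.
Strong reading: for every (c,s) with acquired(c,s), catalogued(c,s) ∧ displayed(c,s).
Restrictor pairs: (c1,s1) ✓  (c1,s2) ✗  (c1,s3) ✓  (c1,s5) ✗  (c2,s1) ✗  (c2,s2) ✓  (c2,s3) ✗  (c2,s4) ✓  (c2,s5) ✓  (c3,s2) ✗  (c3,s3) ✗  (c3,s4) ✓  (c3,s5) ✓  (c4,s1) ✓  (c4,s2) ✓  (c4,s3) ✓  (c4,s4) ✓  (c4,s5) ✗
Counterexamples (restrictor pairs failing the scope): 7.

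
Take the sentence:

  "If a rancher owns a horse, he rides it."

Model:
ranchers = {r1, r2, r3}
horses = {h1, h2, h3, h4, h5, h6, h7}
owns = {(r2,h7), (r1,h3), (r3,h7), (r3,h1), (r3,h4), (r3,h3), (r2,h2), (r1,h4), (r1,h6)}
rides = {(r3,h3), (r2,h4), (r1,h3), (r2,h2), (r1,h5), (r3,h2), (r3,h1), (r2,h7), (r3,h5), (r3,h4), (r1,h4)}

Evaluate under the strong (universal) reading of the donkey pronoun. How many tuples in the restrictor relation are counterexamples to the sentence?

2

"it" takes "a horse" as antecedent — a donkey pronoun bound across the clause boundary.
Strong reading: for every (r,h) with owns(r,h), rides(r,h).
Restrictor pairs: (r1,h3) ✓  (r1,h4) ✓  (r1,h6) ✗  (r2,h2) ✓  (r2,h7) ✓  (r3,h1) ✓  (r3,h3) ✓  (r3,h4) ✓  (r3,h7) ✗
Counterexamples (restrictor pairs failing the scope): 2.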